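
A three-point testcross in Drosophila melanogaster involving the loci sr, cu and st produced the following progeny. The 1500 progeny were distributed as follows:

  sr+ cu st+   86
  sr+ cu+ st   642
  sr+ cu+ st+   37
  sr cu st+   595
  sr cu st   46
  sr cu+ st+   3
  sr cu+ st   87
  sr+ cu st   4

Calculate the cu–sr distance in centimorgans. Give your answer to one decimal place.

12.0 centimorgans

The two most frequent reciprocal classes, sr cu st+ and sr+ cu+ st, are the parental types, so the F1 was sr cu st+ / sr+ cu+ st.
The two rarest classes, sr cu+ st+ and sr+ cu st, are the double crossovers. Comparing them with the parentals, only the cu allele has switched, so cu is the middle locus and the order is sr – cu – st.
Crossovers in the sr–cu interval produce the single-crossover classes sr+ cu st+ and sr cu+ st (86 + 87 = 173) plus the double crossovers (7).
RF(sr–cu) = (173 + 7) / 1500 = 180/1500 = 0.1200 → 12.0 centimorgans.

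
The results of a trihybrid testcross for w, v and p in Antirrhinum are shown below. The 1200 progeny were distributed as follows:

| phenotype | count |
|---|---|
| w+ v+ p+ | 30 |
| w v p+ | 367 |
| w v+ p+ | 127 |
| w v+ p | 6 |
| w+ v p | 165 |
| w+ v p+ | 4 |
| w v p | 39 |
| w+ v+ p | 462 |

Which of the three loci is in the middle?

w

The two most frequent reciprocal classes, w+ v+ p and w v p+, are the parental types, so the F1 was w+ v+ p / w v p+.
The two rarest classes, w v+ p and w+ v p+, are the double crossovers. Comparing them with the parentals, only the w allele has switched, so w is the middle locus and the order is p – w – v.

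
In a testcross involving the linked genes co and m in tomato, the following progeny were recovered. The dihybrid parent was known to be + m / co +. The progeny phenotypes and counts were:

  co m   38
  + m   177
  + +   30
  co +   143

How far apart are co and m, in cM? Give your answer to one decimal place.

17.5 cM

The recombinant classes are + + and co m: 30 + 38 = 68.
Recombination frequency = 68/388 = 0.1753 ≈ 17.5%, i.e. 17.5 cM.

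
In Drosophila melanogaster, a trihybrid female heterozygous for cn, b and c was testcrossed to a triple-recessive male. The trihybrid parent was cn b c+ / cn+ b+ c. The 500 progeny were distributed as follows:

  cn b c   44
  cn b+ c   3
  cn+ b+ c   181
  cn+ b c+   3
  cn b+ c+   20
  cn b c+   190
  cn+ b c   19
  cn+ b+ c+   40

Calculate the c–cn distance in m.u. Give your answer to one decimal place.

The two rarest classes, cn+ b c+ and cn b+ c, are the double crossovers. Comparing them with the parentals, only the cn allele has switched, so cn is the middle locus and the order is c – cn – b.
Crossovers in the c–cn interval produce the single-crossover classes cn b c and cn+ b+ c+ (44 + 40 = 84) plus the double crossovers (6).
RF(c–cn) = (84 + 6) / 500 = 90/500 = 0.1800 → 18.0 m.u.

18.0 m.u.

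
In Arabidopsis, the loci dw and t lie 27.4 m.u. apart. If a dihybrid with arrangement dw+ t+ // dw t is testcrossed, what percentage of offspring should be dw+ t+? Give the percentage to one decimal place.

A map distance of 27.4 m.u. corresponds to a recombination frequency of 0.274.
The F1 is dw+ t+ / dw t, so dw+ t+ is a parental gamete class with expected frequency (1 − r)/2 = 0.726/2 = 0.3630.
That is 0.3630 = 36.3% of the progeny.

36.3%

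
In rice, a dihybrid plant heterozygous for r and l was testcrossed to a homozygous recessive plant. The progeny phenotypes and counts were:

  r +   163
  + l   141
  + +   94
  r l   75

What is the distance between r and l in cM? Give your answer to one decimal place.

35.7 cM

The two most frequent classes, + l (141) and r + (163), are the parental types, so the F1 was + l / r +.
The recombinant classes are + + and r l: 94 + 75 = 169.
Recombination frequency = 169/473 = 0.3573 ≈ 35.7%, i.e. 35.7 cM.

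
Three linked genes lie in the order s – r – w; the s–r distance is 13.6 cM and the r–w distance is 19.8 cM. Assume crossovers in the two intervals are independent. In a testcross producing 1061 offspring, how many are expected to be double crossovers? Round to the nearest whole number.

Map distances give recombination frequencies of 0.136 and 0.198 for the two intervals.
With no interference, expected double-crossover frequency = 0.136 × 0.198 = 0.02693.
Expected number = 0.02693 × 1061 = 28.57 ≈ 29.

29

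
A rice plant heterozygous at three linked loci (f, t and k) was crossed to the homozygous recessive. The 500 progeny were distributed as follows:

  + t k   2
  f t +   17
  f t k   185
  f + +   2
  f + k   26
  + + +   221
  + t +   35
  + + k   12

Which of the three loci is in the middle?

The two most frequent reciprocal classes, f t k and + + +, are the parental types, so the F1 was f t k / + + +.
The two rarest classes, + t k and f + +, are the double crossovers. Comparing them with the parentals, only the f allele has switched, so f is the middle locus and the order is t – f – k.

f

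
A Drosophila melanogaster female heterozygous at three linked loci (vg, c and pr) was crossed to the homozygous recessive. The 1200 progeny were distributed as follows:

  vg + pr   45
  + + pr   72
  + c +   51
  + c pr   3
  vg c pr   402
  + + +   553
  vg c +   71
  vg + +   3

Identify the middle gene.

vg

The two most frequent reciprocal classes, + + + and vg c pr, are the parental types, so the F1 was + + + / vg c pr.
The two rarest classes, vg + + and + c pr, are the double crossovers. Comparing them with the parentals, only the vg allele has switched, so vg is the middle locus and the order is c – vg – pr.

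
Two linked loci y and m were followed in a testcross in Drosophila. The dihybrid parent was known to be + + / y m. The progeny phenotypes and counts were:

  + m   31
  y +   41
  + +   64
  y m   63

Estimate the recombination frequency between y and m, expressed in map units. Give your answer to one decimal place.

36.2 map units

The recombinant classes are + m and y +: 31 + 41 = 72.
Recombination frequency = 72/199 = 0.3618 ≈ 36.2%, i.e. 36.2 map units.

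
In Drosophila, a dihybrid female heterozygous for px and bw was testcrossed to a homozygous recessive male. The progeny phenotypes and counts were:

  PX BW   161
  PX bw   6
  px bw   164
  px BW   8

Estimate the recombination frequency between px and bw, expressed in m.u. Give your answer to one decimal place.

The two most frequent classes, PX BW (161) and px bw (164), are the parental types, so the F1 was PX BW / px bw.
The recombinant classes are PX bw and px BW: 6 + 8 = 14.
Recombination frequency = 14/339 = 0.0413 ≈ 4.1%, i.e. 4.1 m.u.

4.1 m.u.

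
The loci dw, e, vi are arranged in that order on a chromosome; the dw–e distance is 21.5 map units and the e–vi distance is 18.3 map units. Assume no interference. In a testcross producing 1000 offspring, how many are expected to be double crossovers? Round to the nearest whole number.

Map distances give recombination frequencies of 0.215 and 0.183 for the two intervals.
With no interference, expected double-crossover frequency = 0.215 × 0.183 = 0.03934.
Expected number = 0.03934 × 1000 = 39.34 ≈ 39.

39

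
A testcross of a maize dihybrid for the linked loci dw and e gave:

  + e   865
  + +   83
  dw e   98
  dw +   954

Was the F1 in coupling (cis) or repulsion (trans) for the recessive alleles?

The two most frequent classes are + e (865) and dw + (954); these are the parental (non-recombinant) types.
So the F1 carried + e on one chromosome and dw + on the other — the recessive alleles are on opposite chromosomes (trans / repulsion).

trans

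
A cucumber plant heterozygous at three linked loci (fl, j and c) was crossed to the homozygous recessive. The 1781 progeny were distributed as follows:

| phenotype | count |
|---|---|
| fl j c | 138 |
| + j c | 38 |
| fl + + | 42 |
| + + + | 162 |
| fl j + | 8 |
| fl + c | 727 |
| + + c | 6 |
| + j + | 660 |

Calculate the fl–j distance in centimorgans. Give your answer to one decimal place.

The two most frequent reciprocal classes, + j + and fl + c, are the parental types, so the F1 was + j + / fl + c.
The two rarest classes, fl j + and + + c, are the double crossovers. Comparing them with the parentals, only the fl allele has switched, so fl is the middle locus and the order is j – fl – c.
Crossovers in the j–fl interval produce the single-crossover classes + + + and fl j c (162 + 138 = 300) plus the double crossovers (14).
RF(j–fl) = (300 + 14) / 1781 = 314/1781 = 0.1763 → 17.6 centimorgans.

17.6 centimorgans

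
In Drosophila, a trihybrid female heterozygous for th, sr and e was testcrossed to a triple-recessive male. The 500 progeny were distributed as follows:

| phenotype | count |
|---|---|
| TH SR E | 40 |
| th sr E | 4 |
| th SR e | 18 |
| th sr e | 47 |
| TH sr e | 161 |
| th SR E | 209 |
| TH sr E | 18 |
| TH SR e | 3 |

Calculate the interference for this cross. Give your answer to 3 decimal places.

0.134

The two most frequent reciprocal classes, TH sr e and th SR E, are the parental types, so the F1 was TH sr e / th SR E.
The two rarest classes, TH SR e and th sr E, are the double crossovers. Comparing them with the parentals, only the sr allele has switched, so sr is the middle locus and the order is th – sr – e.
th–sr: (87 + 7)/500 = 0.1880; sr–e: (36 + 7)/500 = 0.0860.
Expected DCO frequency = 0.1880 × 0.0860 ≈ 0.01617; observed = 7/500 ≈ 0.01400.
Coefficient of coincidence = 0.01400/0.01617 ≈ 0.866; interference = 1 − 0.866 = 0.134.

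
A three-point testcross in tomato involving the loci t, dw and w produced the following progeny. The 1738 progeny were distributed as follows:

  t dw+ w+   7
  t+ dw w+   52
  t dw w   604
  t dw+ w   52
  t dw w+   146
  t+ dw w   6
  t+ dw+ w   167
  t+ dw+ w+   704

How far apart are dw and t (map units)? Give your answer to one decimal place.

The two most frequent reciprocal classes, t dw w and t+ dw+ w+, are the parental types, so the F1 was t dw w / t+ dw+ w+.
The two rarest classes, t+ dw w and t dw+ w+, are the double crossovers. Comparing them with the parentals, only the t allele has switched, so t is the middle locus and the order is dw – t – w.
Crossovers in the dw–t interval produce the single-crossover classes t dw+ w and t+ dw w+ (52 + 52 = 104) plus the double crossovers (13).
RF(dw–t) = (104 + 13) / 1738 = 117/1738 = 0.0673 → 6.7 map units.

6.7 map units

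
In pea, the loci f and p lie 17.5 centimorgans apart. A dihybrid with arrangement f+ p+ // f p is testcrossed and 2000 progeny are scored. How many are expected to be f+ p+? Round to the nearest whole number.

A map distance of 17.5 centimorgans corresponds to a recombination frequency of 0.175.
The F1 is f+ p+ / f p, so f+ p+ is a parental gamete class with expected frequency (1 − r)/2 = 0.825/2 = 0.4125.
Expected number = 0.4125 × 2000 = 825.00 ≈ 825.

825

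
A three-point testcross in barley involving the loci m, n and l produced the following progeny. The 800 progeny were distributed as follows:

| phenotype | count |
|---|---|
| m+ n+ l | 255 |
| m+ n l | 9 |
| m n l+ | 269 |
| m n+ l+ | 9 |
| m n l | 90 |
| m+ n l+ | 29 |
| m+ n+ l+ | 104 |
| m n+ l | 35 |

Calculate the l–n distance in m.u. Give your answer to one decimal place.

The two most frequent reciprocal classes, m+ n+ l and m n l+, are the parental types, so the F1 was m+ n+ l / m n l+.
The two rarest classes, m+ n l and m n+ l+, are the double crossovers. Comparing them with the parentals, only the n allele has switched, so n is the middle locus and the order is m – n – l.
Crossovers in the n–l interval produce the single-crossover classes m+ n+ l+ and m n l (104 + 90 = 194) plus the double crossovers (18).
RF(n–l) = (194 + 18) / 800 = 212/800 = 0.2650 → 26.5 m.u.

26.5 m.u.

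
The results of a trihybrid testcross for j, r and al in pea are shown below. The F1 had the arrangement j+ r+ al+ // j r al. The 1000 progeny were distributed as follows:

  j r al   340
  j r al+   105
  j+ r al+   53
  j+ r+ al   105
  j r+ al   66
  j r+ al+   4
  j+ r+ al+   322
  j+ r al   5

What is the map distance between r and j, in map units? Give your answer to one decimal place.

12.8 map units

The two rarest classes, j r+ al+ and j+ r al, are the double crossovers. Comparing them with the parentals, only the j allele has switched, so j is the middle locus and the order is r – j – al.
Crossovers in the r–j interval produce the single-crossover classes j+ r al+ and j r+ al (53 + 66 = 119) plus the double crossovers (9).
RF(r–j) = (119 + 9) / 1000 = 128/1000 = 0.1280 → 12.8 map units.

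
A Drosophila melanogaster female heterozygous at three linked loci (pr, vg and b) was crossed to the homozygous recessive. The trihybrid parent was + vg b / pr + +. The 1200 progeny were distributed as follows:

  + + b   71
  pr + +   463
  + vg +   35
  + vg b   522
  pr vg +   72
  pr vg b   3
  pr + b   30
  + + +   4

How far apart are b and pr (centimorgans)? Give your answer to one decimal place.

6.0 centimorgans

The two rarest classes, pr vg b and + + +, are the double crossovers. Comparing them with the parentals, only the pr allele has switched, so pr is the middle locus and the order is vg – pr – b.
Crossovers in the pr–b interval produce the single-crossover classes + vg + and pr + b (35 + 30 = 65) plus the double crossovers (7).
RF(pr–b) = (65 + 7) / 1200 = 72/1200 = 0.0600 → 6.0 centimorgans.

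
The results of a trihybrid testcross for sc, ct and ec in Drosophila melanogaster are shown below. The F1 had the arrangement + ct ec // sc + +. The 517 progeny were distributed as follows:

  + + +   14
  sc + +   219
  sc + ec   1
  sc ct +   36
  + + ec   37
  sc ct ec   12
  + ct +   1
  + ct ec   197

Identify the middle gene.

The two rarest classes, + ct + and sc + ec, are the double crossovers. Comparing them with the parentals, only the ec allele has switched, so ec is the middle locus and the order is sc – ec – ct.

ec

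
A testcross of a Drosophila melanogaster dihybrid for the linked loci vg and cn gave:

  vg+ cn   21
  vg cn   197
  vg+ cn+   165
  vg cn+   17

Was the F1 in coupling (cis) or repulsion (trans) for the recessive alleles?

cis

The two most frequent classes are vg+ cn+ (165) and vg cn (197); these are the parental (non-recombinant) types.
So the F1 carried vg+ cn+ on one chromosome and vg cn on the other — the recessive alleles are on the same chromosome (cis / coupling).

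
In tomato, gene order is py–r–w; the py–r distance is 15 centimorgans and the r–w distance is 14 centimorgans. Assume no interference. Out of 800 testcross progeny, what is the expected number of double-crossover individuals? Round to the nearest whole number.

Map distances give recombination frequencies of 0.150 and 0.140 for the two intervals.
With no interference, expected double-crossover frequency = 0.150 × 0.140 = 0.02100.
Expected number = 0.02100 × 800 = 16.80 ≈ 17.

17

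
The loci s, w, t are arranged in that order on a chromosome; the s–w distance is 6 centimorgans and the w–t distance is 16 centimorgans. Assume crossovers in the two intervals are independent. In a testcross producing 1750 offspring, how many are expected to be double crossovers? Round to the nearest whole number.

Map distances give recombination frequencies of 0.060 and 0.160 for the two intervals.
With no interference, expected double-crossover frequency = 0.060 × 0.160 = 0.00960.
Expected number = 0.00960 × 1750 = 16.80 ≈ 17.

17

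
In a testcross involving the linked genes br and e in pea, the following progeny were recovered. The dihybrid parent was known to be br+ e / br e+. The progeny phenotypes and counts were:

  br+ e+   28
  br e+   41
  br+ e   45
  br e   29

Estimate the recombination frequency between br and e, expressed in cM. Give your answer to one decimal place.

39.9 cM

The recombinant classes are br+ e+ and br e: 28 + 29 = 57.
Recombination frequency = 57/143 = 0.3986 ≈ 39.9%, i.e. 39.9 cM.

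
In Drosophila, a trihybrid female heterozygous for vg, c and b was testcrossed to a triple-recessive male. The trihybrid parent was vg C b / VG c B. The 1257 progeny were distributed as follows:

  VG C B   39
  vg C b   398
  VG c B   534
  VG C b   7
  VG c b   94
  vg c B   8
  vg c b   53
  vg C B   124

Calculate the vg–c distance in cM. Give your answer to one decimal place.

The two rarest classes, VG C b and vg c B, are the double crossovers. Comparing them with the parentals, only the vg allele has switched, so vg is the middle locus and the order is c – vg – b.
Crossovers in the c–vg interval produce the single-crossover classes vg c b and VG C B (53 + 39 = 92) plus the double crossovers (15).
RF(c–vg) = (92 + 15) / 1257 = 107/1257 = 0.0851 → 8.5 cM.

8.5 cM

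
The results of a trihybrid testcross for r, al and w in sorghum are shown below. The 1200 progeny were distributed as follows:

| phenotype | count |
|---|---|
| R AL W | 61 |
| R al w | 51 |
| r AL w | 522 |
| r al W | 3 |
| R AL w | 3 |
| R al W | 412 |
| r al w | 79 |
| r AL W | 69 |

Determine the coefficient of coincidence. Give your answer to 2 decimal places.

0.39

The two most frequent reciprocal classes, R al W and r AL w, are the parental types, so the F1 was R al W / r AL w.
The two rarest classes, r al W and R AL w, are the double crossovers. Comparing them with the parentals, only the r allele has switched, so r is the middle locus and the order is al – r – w.
al–r: (140 + 6)/1200 = 0.1217; r–w: (120 + 6)/1200 = 0.1050.
Expected DCO frequency = 0.1217 × 0.1050 ≈ 0.01278; observed = 6/1200 ≈ 0.00500.
Coefficient of coincidence = 0.00500/0.01278 ≈ 0.39.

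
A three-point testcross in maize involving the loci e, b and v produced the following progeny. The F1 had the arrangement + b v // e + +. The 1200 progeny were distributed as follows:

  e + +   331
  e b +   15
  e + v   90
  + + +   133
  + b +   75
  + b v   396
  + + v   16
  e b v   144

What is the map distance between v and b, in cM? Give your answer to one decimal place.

16.3 cM

The two rarest classes, + + v and e b +, are the double crossovers. Comparing them with the parentals, only the b allele has switched, so b is the middle locus and the order is v – b – e.
Crossovers in the v–b interval produce the single-crossover classes + b + and e + v (75 + 90 = 165) plus the double crossovers (31).
RF(v–b) = (165 + 31) / 1200 = 196/1200 = 0.1633 → 16.3 cM.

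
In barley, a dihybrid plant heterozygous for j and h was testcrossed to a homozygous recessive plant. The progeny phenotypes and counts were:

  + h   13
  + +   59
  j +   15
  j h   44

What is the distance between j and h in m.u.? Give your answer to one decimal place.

The two most frequent classes, + + (59) and j h (44), are the parental types, so the F1 was + + / j h.
The recombinant classes are + h and j +: 13 + 15 = 28.
Recombination frequency = 28/131 = 0.2137 ≈ 21.4%, i.e. 21.4 m.u.

21.4 m.u.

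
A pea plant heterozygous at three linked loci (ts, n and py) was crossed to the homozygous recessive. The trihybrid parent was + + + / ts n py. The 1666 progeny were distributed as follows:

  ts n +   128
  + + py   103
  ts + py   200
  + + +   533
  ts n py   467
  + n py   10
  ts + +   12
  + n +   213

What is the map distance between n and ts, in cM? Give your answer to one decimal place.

26.1 cM

The two rarest classes, ts + + and + n py, are the double crossovers. Comparing them with the parentals, only the ts allele has switched, so ts is the middle locus and the order is n – ts – py.
Crossovers in the n–ts interval produce the single-crossover classes + n + and ts + py (213 + 200 = 413) plus the double crossovers (22).
RF(n–ts) = (413 + 22) / 1666 = 435/1666 = 0.2611 → 26.1 cM.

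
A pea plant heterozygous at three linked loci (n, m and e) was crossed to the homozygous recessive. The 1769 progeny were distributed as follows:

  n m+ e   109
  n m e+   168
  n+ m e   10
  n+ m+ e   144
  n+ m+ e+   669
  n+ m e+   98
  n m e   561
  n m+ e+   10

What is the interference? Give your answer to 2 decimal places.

The two most frequent reciprocal classes, n+ m+ e+ and n m e, are the parental types, so the F1 was n+ m+ e+ / n m e.
The two rarest classes, n m+ e+ and n+ m e, are the double crossovers. Comparing them with the parentals, only the n allele has switched, so n is the middle locus and the order is e – n – m.
e–n: (312 + 20)/1769 = 0.1877; n–m: (207 + 20)/1769 = 0.1283.
Expected DCO frequency = 0.1877 × 0.1283 ≈ 0.02408; observed = 20/1769 ≈ 0.01131.
Coefficient of coincidence = 0.01131/0.02408 ≈ 0.47; interference = 1 − 0.47 = 0.53.

0.53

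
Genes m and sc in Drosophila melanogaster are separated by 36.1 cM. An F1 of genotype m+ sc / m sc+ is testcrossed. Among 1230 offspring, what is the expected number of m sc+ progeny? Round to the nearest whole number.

393

A map distance of 36.1 cM corresponds to a recombination frequency of 0.361.
The F1 is m+ sc / m sc+, so m sc+ is a parental gamete class with expected frequency (1 − r)/2 = 0.639/2 = 0.3195.
Expected number = 0.3195 × 1230 = 392.99 ≈ 393.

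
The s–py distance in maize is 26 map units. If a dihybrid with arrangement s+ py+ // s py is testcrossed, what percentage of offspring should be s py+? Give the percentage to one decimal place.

13.0%

A map distance of 26 map units corresponds to a recombination frequency of 0.260.
The F1 is s+ py+ / s py, so s py+ is a recombinant gamete class with expected frequency r/2 = 0.260/2 = 0.1300.
That is 0.1300 = 13.0% of the progeny.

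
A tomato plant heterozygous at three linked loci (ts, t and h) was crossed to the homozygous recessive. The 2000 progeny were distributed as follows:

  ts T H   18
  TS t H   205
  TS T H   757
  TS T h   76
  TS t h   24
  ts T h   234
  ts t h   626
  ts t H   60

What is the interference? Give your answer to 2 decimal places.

The two most frequent reciprocal classes, TS T H and ts t h, are the parental types, so the F1 was TS T H / ts t h.
The two rarest classes, ts T H and TS t h, are the double crossovers. Comparing them with the parentals, only the ts allele has switched, so ts is the middle locus and the order is t – ts – h.
t–ts: (439 + 42)/2000 = 0.2405; ts–h: (136 + 42)/2000 = 0.0890.
Expected DCO frequency = 0.2405 × 0.0890 ≈ 0.02140; observed = 42/2000 ≈ 0.02100.
Coefficient of coincidence = 0.02100/0.02140 ≈ 0.98; interference = 1 − 0.98 = 0.02.

0.02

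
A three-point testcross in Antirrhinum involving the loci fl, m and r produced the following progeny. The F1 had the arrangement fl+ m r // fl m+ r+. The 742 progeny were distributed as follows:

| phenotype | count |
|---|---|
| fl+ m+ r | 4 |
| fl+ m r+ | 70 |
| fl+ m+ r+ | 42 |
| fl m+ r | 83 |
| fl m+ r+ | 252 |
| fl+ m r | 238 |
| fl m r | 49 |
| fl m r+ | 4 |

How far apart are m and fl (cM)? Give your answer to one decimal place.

13.3 cM

The two rarest classes, fl+ m+ r and fl m r+, are the double crossovers. Comparing them with the parentals, only the m allele has switched, so m is the middle locus and the order is r – m – fl.
Crossovers in the m–fl interval produce the single-crossover classes fl m r and fl+ m+ r+ (49 + 42 = 91) plus the double crossovers (8).
RF(m–fl) = (91 + 8) / 742 = 99/742 = 0.1334 → 13.3 cM.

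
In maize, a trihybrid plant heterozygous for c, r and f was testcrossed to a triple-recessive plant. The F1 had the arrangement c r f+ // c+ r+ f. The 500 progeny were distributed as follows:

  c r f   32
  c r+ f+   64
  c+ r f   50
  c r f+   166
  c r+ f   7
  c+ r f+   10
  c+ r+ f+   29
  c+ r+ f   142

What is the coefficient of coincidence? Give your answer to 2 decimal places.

0.83

The two rarest classes, c+ r f+ and c r+ f, are the double crossovers. Comparing them with the parentals, only the c allele has switched, so c is the middle locus and the order is r – c – f.
r–c: (114 + 17)/500 = 0.2620; c–f: (61 + 17)/500 = 0.1560.
Expected DCO frequency = 0.2620 × 0.1560 ≈ 0.04087; observed = 17/500 ≈ 0.03400.
Coefficient of coincidence = 0.03400/0.04087 ≈ 0.83.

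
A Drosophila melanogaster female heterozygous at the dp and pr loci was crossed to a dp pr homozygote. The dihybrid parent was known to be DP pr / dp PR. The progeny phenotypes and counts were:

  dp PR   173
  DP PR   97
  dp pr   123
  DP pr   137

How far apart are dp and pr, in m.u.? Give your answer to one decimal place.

41.5 m.u.

The recombinant classes are DP PR and dp pr: 97 + 123 = 220.
Recombination frequency = 220/530 = 0.4151 ≈ 41.5%, i.e. 41.5 m.u.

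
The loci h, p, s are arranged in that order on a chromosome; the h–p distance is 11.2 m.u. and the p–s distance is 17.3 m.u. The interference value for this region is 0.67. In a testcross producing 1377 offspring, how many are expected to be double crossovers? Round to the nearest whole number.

9

Map distances give recombination frequencies of 0.112 and 0.173 for the two intervals.
With interference 0.67 (so coincidence = 0.33), expected double-crossover frequency = 0.112 × 0.173 × 0.33 = 0.00639.
Expected number = 0.00639 × 1377 = 8.80 ≈ 9.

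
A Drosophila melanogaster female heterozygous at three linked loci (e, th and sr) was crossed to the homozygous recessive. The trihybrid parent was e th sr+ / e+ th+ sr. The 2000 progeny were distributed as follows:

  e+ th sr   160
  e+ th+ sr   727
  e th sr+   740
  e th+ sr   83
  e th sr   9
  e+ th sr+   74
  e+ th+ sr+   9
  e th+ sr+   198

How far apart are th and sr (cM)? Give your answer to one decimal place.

The two rarest classes, e th sr and e+ th+ sr+, are the double crossovers. Comparing them with the parentals, only the sr allele has switched, so sr is the middle locus and the order is e – sr – th.
Crossovers in the sr–th interval produce the single-crossover classes e th+ sr+ and e+ th sr (198 + 160 = 358) plus the double crossovers (18).
RF(sr–th) = (358 + 18) / 2000 = 376/2000 = 0.1880 → 18.8 cM.

18.8 cM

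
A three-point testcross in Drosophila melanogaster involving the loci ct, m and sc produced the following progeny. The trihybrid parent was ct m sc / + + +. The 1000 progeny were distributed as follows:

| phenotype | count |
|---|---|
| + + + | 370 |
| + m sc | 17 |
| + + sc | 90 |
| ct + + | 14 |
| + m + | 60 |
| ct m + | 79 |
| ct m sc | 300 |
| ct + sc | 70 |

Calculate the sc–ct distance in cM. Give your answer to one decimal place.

20.0 cM

The two rarest classes, + m sc and ct + +, are the double crossovers. Comparing them with the parentals, only the ct allele has switched, so ct is the middle locus and the order is sc – ct – m.
Crossovers in the sc–ct interval produce the single-crossover classes ct m + and + + sc (79 + 90 = 169) plus the double crossovers (31).
RF(sc–ct) = (169 + 31) / 1000 = 200/1000 = 0.2000 → 20.0 cM.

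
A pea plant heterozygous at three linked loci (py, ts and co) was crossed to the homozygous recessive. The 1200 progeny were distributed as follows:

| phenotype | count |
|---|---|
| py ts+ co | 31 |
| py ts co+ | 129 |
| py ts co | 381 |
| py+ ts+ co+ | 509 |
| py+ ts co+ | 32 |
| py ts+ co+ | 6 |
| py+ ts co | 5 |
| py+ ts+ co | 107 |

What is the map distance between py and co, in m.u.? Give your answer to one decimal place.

20.6 m.u.

The two most frequent reciprocal classes, py+ ts+ co+ and py ts co, are the parental types, so the F1 was py+ ts+ co+ / py ts co.
The two rarest classes, py ts+ co+ and py+ ts co, are the double crossovers. Comparing them with the parentals, only the py allele has switched, so py is the middle locus and the order is co – py – ts.
Crossovers in the co–py interval produce the single-crossover classes py+ ts+ co and py ts co+ (107 + 129 = 236) plus the double crossovers (11).
RF(co–py) = (236 + 11) / 1200 = 247/1200 = 0.2058 → 20.6 m.u.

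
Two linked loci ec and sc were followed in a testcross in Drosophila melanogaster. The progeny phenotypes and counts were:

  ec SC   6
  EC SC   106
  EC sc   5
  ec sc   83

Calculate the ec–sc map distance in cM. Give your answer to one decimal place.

The two most frequent classes, EC SC (106) and ec sc (83), are the parental types, so the F1 was EC SC / ec sc.
The recombinant classes are EC sc and ec SC: 5 + 6 = 11.
Recombination frequency = 11/200 = 0.0550 ≈ 5.5%, i.e. 5.5 cM.

5.5 cM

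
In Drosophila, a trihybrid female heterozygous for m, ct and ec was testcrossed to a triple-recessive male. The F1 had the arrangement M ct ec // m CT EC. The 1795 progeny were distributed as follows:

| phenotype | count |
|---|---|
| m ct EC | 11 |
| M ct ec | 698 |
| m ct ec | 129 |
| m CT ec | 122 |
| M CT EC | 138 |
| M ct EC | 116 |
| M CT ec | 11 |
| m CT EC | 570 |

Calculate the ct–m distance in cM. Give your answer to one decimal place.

16.1 cM

The two rarest classes, M CT ec and m ct EC, are the double crossovers. Comparing them with the parentals, only the ct allele has switched, so ct is the middle locus and the order is m – ct – ec.
Crossovers in the m–ct interval produce the single-crossover classes m ct ec and M CT EC (129 + 138 = 267) plus the double crossovers (22).
RF(m–ct) = (267 + 22) / 1795 = 289/1795 = 0.1610 → 16.1 cM.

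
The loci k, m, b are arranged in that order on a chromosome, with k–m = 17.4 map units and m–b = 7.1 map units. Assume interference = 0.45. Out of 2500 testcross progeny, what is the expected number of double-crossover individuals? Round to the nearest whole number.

17

Map distances give recombination frequencies of 0.174 and 0.071 for the two intervals.
With interference 0.45 (so coincidence = 0.55), expected double-crossover frequency = 0.174 × 0.071 × 0.55 = 0.00679.
Expected number = 0.00679 × 2500 = 16.99 ≈ 17.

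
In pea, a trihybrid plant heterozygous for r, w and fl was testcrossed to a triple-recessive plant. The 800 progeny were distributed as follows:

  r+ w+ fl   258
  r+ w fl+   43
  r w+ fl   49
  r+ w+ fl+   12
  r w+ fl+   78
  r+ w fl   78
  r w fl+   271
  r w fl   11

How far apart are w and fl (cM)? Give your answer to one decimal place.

22.4 cM

The two most frequent reciprocal classes, r w fl+ and r+ w+ fl, are the parental types, so the F1 was r w fl+ / r+ w+ fl.
The two rarest classes, r w fl and r+ w+ fl+, are the double crossovers. Comparing them with the parentals, only the fl allele has switched, so fl is the middle locus and the order is w – fl – r.
Crossovers in the w–fl interval produce the single-crossover classes r w+ fl+ and r+ w fl (78 + 78 = 156) plus the double crossovers (23).
RF(w–fl) = (156 + 23) / 800 = 179/800 = 0.2238 → 22.4 cM.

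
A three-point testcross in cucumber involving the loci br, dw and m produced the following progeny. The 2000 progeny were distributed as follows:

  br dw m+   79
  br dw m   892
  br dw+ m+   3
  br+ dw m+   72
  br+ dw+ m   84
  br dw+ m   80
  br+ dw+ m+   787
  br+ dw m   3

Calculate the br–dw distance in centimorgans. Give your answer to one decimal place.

The two most frequent reciprocal classes, br dw m and br+ dw+ m+, are the parental types, so the F1 was br dw m / br+ dw+ m+.
The two rarest classes, br+ dw m and br dw+ m+, are the double crossovers. Comparing them with the parentals, only the br allele has switched, so br is the middle locus and the order is dw – br – m.
Crossovers in the dw–br interval produce the single-crossover classes br dw+ m and br+ dw m+ (80 + 72 = 152) plus the double crossovers (6).
RF(dw–br) = (152 + 6) / 2000 = 158/2000 = 0.0790 → 7.9 centimorgans.

7.9 centimorgans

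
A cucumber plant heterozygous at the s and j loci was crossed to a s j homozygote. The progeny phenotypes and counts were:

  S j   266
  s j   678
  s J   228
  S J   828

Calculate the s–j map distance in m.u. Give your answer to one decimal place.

24.7 m.u.

The two most frequent classes, S J (828) and s j (678), are the parental types, so the F1 was S J / s j.
The recombinant classes are S j and s J: 266 + 228 = 494.
Recombination frequency = 494/2000 = 0.2470 ≈ 24.7%, i.e. 24.7 m.u.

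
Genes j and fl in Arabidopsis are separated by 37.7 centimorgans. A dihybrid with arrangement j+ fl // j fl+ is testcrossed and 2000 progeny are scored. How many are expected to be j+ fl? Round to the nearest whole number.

A map distance of 37.7 centimorgans corresponds to a recombination frequency of 0.377.
The F1 is j+ fl / j fl+, so j+ fl is a parental gamete class with expected frequency (1 − r)/2 = 0.623/2 = 0.3115.
Expected number = 0.3115 × 2000 = 623.00 ≈ 623.

623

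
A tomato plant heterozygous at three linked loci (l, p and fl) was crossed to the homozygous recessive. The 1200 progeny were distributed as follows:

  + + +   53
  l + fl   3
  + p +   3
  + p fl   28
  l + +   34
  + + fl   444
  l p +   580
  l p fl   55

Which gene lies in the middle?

The two most frequent reciprocal classes, + + fl and l p +, are the parental types, so the F1 was + + fl / l p +.
The two rarest classes, l + fl and + p +, are the double crossovers. Comparing them with the parentals, only the l allele has switched, so l is the middle locus and the order is p – l – fl.

l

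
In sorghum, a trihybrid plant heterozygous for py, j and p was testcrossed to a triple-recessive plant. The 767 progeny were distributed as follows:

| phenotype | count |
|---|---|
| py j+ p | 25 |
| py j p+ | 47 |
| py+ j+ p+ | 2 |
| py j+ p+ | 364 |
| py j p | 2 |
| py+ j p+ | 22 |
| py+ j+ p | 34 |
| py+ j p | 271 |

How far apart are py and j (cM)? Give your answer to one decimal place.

11.1 cM

The two most frequent reciprocal classes, py j+ p+ and py+ j p, are the parental types, so the F1 was py j+ p+ / py+ j p.
The two rarest classes, py+ j+ p+ and py j p, are the double crossovers. Comparing them with the parentals, only the py allele has switched, so py is the middle locus and the order is j – py – p.
Crossovers in the j–py interval produce the single-crossover classes py j p+ and py+ j+ p (47 + 34 = 81) plus the double crossovers (4).
RF(j–py) = (81 + 4) / 767 = 85/767 = 0.1108 → 11.1 cM.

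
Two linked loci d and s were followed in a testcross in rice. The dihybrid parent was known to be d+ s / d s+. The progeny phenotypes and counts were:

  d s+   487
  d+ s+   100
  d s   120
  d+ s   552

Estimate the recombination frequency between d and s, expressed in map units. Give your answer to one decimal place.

The recombinant classes are d+ s+ and d s: 100 + 120 = 220.
Recombination frequency = 220/1259 = 0.1747 ≈ 17.5%, i.e. 17.5 map units.

17.5 map units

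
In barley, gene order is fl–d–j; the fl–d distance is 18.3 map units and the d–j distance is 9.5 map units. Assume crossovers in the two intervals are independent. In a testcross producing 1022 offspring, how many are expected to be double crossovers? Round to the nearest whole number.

18

Map distances give recombination frequencies of 0.183 and 0.095 for the two intervals.
With no interference, expected double-crossover frequency = 0.183 × 0.095 = 0.01739.
Expected number = 0.01739 × 1022 = 17.77 ≈ 18.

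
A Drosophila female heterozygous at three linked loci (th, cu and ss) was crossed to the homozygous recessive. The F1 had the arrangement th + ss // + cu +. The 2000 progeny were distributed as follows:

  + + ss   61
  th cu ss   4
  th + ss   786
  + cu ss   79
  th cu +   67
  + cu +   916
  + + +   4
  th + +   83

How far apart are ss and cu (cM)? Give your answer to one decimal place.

The two rarest classes, th cu ss and + + +, are the double crossovers. Comparing them with the parentals, only the cu allele has switched, so cu is the middle locus and the order is th – cu – ss.
Crossovers in the cu–ss interval produce the single-crossover classes th + + and + cu ss (83 + 79 = 162) plus the double crossovers (8).
RF(cu–ss) = (162 + 8) / 2000 = 170/2000 = 0.0850 → 8.5 cM.

8.5 cM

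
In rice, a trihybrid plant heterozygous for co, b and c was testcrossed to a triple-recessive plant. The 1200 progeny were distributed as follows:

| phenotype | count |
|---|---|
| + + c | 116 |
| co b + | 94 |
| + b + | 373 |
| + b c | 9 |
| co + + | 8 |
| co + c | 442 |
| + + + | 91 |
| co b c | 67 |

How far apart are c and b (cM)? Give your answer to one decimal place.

14.6 cM

The two most frequent reciprocal classes, + b + and co + c, are the parental types, so the F1 was + b + / co + c.
The two rarest classes, + b c and co + +, are the double crossovers. Comparing them with the parentals, only the c allele has switched, so c is the middle locus and the order is b – c – co.
Crossovers in the b–c interval produce the single-crossover classes + + + and co b c (91 + 67 = 158) plus the double crossovers (17).
RF(b–c) = (158 + 17) / 1200 = 175/1200 = 0.1458 → 14.6 cM.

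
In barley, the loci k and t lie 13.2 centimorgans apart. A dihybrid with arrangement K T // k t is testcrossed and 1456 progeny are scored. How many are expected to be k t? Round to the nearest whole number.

632

A map distance of 13.2 centimorgans corresponds to a recombination frequency of 0.132.
The F1 is K T / k t, so k t is a parental gamete class with expected frequency (1 − r)/2 = 0.868/2 = 0.4340.
Expected number = 0.4340 × 1456 = 631.90 ≈ 632.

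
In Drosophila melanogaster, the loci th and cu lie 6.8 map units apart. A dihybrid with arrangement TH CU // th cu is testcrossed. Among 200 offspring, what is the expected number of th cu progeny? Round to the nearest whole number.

93

A map distance of 6.8 map units corresponds to a recombination frequency of 0.068.
The F1 is TH CU / th cu, so th cu is a parental gamete class with expected frequency (1 − r)/2 = 0.932/2 = 0.4660.
Expected number = 0.4660 × 200 = 93.20 ≈ 93.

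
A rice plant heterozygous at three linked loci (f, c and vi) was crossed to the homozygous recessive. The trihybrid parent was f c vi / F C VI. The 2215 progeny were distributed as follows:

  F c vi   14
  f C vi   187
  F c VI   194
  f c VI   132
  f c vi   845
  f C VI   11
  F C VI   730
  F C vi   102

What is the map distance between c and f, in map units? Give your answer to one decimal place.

The two rarest classes, F c vi and f C VI, are the double crossovers. Comparing them with the parentals, only the f allele has switched, so f is the middle locus and the order is vi – f – c.
Crossovers in the f–c interval produce the single-crossover classes f C vi and F c VI (187 + 194 = 381) plus the double crossovers (25).
RF(f–c) = (381 + 25) / 2215 = 406/2215 = 0.1833 → 18.3 map units.

18.3 map units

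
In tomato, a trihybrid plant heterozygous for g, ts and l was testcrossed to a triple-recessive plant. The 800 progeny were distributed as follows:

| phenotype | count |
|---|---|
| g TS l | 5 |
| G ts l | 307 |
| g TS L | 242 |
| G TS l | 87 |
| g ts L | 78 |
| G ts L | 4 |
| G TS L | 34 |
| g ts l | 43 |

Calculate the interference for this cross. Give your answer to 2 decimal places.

0.52

The two most frequent reciprocal classes, G ts l and g TS L, are the parental types, so the F1 was G ts l / g TS L.
The two rarest classes, G ts L and g TS l, are the double crossovers. Comparing them with the parentals, only the l allele has switched, so l is the middle locus and the order is g – l – ts.
g–l: (77 + 9)/800 = 0.1075; l–ts: (165 + 9)/800 = 0.2175.
Expected DCO frequency = 0.1075 × 0.2175 ≈ 0.02338; observed = 9/800 ≈ 0.01125.
Coefficient of coincidence = 0.01125/0.02338 ≈ 0.48; interference = 1 − 0.48 = 0.52.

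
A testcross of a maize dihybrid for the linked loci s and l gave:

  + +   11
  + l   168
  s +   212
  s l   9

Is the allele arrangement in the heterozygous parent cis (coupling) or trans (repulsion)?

trans

The two most frequent classes are + l (168) and s + (212); these are the parental (non-recombinant) types.
So the F1 carried + l on one chromosome and s + on the other — the recessive alleles are on opposite chromosomes (trans / repulsion).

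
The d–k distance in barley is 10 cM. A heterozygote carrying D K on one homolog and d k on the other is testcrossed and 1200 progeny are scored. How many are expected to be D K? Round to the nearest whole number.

540

A map distance of 10 cM corresponds to a recombination frequency of 0.100.
The F1 is D K / d k, so D K is a parental gamete class with expected frequency (1 − r)/2 = 0.900/2 = 0.4500.
Expected number = 0.4500 × 1200 = 540.00 ≈ 540.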